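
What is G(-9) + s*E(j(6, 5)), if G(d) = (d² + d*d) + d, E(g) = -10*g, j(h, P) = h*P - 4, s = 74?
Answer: -19087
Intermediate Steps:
j(h, P) = -4 + P*h (j(h, P) = P*h - 4 = -4 + P*h)
G(d) = d + 2*d² (G(d) = (d² + d²) + d = 2*d² + d = d + 2*d²)
G(-9) + s*E(j(6, 5)) = -9*(1 + 2*(-9)) + 74*(-10*(-4 + 5*6)) = -9*(1 - 18) + 74*(-10*(-4 + 30)) = -9*(-17) + 74*(-10*26) = 153 + 74*(-260) = 153 - 19240 = -19087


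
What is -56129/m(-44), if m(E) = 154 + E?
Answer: -56129/110 ≈ -510.26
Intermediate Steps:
-56129/m(-44) = -56129/(154 - 44) = -56129/110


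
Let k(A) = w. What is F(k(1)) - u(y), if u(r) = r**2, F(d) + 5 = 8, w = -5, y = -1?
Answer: 2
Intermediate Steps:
k(A) = -5
F(d) = 3 (F(d) = -5 + 8 = 3)
F(k(1)) - u(y) = 3 - 1*(-1)**2 = 3 - 1*1 = 3 - 1 = 2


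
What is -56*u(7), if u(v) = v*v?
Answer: -2744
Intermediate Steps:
u(v) = v²
-56*u(7) = -56*7² = -56*49 = -2744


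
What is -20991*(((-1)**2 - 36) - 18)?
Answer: 1112523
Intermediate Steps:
-20991*(((-1)**2 - 36) - 18) = -20991*((1 - 36) - 18) = -20991*(-35 - 18) = -20991*(-53) = 1112523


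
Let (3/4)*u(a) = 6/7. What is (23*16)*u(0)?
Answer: 2944/7 ≈ 420.57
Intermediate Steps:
u(a) = 8/7 (u(a) = 4*(6/7)/3 = 4*(6*(1/7))/3 = (4/3)*(6/7) = 8/7)
(23*16)*u(0) = (23*16)*(8/7) = 368*(8/7) = 2944/7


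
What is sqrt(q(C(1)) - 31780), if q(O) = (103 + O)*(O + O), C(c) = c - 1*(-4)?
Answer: 10*I*sqrt(307) ≈ 175.21*I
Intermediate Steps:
C(c) = 4 + c (C(c) = c + 4 = 4 + c)
q(O) = 2*O*(103 + O) (q(O) = (103 + O)*(2*O) = 2*O*(103 + O))
sqrt(q(C(1)) - 31780) = sqrt(2*(4 + 1)*(103 + (4 + 1)) - 31780) = sqrt(2*5*(103 + 5) - 31780) = sqrt(2*5*108 - 31780) = sqrt(1080 - 31780) = sqrt(-30700) = 10*I*sqrt(307)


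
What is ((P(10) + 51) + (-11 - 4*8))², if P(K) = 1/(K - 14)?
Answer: 961/16 ≈ 60.063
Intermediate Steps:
P(K) = 1/(-14 + K)
((P(10) + 51) + (-11 - 4*8))² = ((1/(-14 + 10) + 51) + (-11 - 4*8))² = ((1/(-4) + 51) + (-11 - 32))² = ((-¼ + 51) - 43)² = (203/4 - 43)² = (31/4)² = 961/16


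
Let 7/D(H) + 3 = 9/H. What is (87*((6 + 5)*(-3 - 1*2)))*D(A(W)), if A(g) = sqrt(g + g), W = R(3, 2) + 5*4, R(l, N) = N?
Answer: 14036 + 1914*sqrt(11) ≈ 20384.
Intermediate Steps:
W = 22 (W = 2 + 5*4 = 2 + 20 = 22)
A(g) = sqrt(2)*sqrt(g) (A(g) = sqrt(2*g) = sqrt(2)*sqrt(g))
D(H) = 7/(-3 + 9/H)
(87*((6 + 5)*(-3 - 1*2)))*D(A(W)) = (87*((6 + 5)*(-3 - 1*2)))*(-7*sqrt(2)*sqrt(22)/(-9 + 3*(sqrt(2)*sqrt(22)))) = (87*(11*(-3 - 2)))*(-7*2*sqrt(11)/(-9 + 3*(2*sqrt(11)))) = (87*(11*(-5)))*(-7*2*sqrt(11)/(-9 + 6*sqrt(11))) = (87*(-55))*(-14*sqrt(11)/(-9 + 6*sqrt(11))) = -(-66990)*sqrt(11)/(-9 + 6*sqrt(11)) = 66990*sqrt(11)/(-9 + 6*sqrt(11))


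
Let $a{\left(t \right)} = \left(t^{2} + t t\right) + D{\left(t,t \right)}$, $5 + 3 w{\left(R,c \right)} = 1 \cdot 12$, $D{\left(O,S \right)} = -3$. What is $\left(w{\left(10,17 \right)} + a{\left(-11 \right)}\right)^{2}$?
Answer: $\frac{524176}{9} \approx 58242.0$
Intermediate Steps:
$w{\left(R,c \right)} = \frac{7}{3}$ ($w{\left(R,c \right)} = - \frac{5}{3} + \frac{1 \cdot 12}{3} = - \frac{5}{3} + \frac{1}{3} \cdot 12 = - \frac{5}{3} + 4 = \frac{7}{3}$)
$a{\left(t \right)} = -3 + 2 t^{2}$ ($a{\left(t \right)} = \left(t^{2} + t t\right) - 3 = \left(t^{2} + t^{2}\right) - 3 = 2 t^{2} - 3 = -3 + 2 t^{2}$)
$\left(w{\left(10,17 \right)} + a{\left(-11 \right)}\right)^{2} = \left(\frac{7}{3} - \left(3 - 2 \left(-11\right)^{2}\right)\right)^{2} = \left(\frac{7}{3} + \left(-3 + 2 \cdot 121\right)\right)^{2} = \left(\frac{7}{3} + \left(-3 + 242\right)\right)^{2} = \left(\frac{7}{3} + 239\right)^{2} = \left(\frac{724}{3}\right)^{2} = \frac{524176}{9}$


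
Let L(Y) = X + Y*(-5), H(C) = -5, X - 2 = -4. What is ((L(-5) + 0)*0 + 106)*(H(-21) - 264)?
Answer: -28514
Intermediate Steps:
X = -2 (X = 2 - 4 = -2)
L(Y) = -2 - 5*Y (L(Y) = -2 + Y*(-5) = -2 - 5*Y)
((L(-5) + 0)*0 + 106)*(H(-21) - 264) = (((-2 - 5*(-5)) + 0)*0 + 106)*(-5 - 264) = (((-2 + 25) + 0)*0 + 106)*(-269) = ((23 + 0)*0 + 106)*(-269) = (23*0 + 106)*(-269) = (0 + 106)*(-269) = 106*(-269) = -28514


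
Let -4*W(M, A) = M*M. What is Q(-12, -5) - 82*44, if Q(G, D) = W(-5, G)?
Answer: -14457/4 ≈ -3614.3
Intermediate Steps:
W(M, A) = -M²/4 (W(M, A) = -M*M/4 = -M²/4)
Q(G, D) = -25/4 (Q(G, D) = -¼*(-5)² = -¼*25 = -25/4)
Q(-12, -5) - 82*44 = -25/4 - 82*44 = -25/4 - 3608 = -14457/4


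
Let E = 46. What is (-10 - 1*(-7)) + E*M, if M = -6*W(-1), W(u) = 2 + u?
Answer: -279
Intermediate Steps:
M = -6 (M = -6*(2 - 1) = -6*1 = -6)
(-10 - 1*(-7)) + E*M = (-10 - 1*(-7)) + 46*(-6) = (-10 + 7) - 276 = -3 - 276 = -279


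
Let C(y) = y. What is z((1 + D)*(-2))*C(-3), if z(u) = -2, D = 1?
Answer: 6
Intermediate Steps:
z((1 + D)*(-2))*C(-3) = -2*(-3) = 6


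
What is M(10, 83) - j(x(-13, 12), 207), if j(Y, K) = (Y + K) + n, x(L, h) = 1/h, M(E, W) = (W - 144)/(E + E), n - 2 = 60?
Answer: -4082/15 ≈ -272.13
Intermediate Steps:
n = 62 (n = 2 + 60 = 62)
M(E, W) = (-144 + W)/(2*E) (M(E, W) = (-144 + W)/((2*E)) = (-144 + W)*(1/(2*E)) = (-144 + W)/(2*E))
j(Y, K) = 62 + K + Y (j(Y, K) = (Y + K) + 62 = (K + Y) + 62 = 62 + K + Y)
M(10, 83) - j(x(-13, 12), 207) = (½)*(-144 + 83)/10 - (62 + 207 + 1/12) = (½)*(⅒)*(-61) - (62 + 207 + 1/12) = -61/20 - 1*3229/12 = -61/20 - 3229/12 = -4082/15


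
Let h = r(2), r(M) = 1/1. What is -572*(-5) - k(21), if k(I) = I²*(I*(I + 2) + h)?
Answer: -210584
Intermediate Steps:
r(M) = 1
h = 1
k(I) = I²*(1 + I*(2 + I)) (k(I) = I²*(I*(I + 2) + 1) = I²*(I*(2 + I) + 1) = I²*(1 + I*(2 + I)))
-572*(-5) - k(21) = -572*(-5) - 21²*(1 + 21² + 2*21) = 2860 - 441*(1 + 441 + 42) = 2860 - 441*484 = 2860 - 1*213444 = 2860 - 213444 = -210584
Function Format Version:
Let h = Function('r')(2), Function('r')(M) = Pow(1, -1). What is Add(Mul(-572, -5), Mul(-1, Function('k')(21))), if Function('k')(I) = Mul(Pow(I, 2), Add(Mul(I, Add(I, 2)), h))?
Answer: -210584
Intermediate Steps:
Function('r')(M) = 1
h = 1
Function('k')(I) = Mul(Pow(I, 2), Add(1, Mul(I, Add(2, I)))) (Function('k')(I) = Mul(Pow(I, 2), Add(Mul(I, Add(I, 2)), 1)) = Mul(Pow(I, 2), Add(Mul(I, Add(2, I)), 1)) = Mul(Pow(I, 2), Add(1, Mul(I, Add(2, I)))))
Add(Mul(-572, -5), Mul(-1, Function('k')(21))) = Add(Mul(-572, -5), Mul(-1, Mul(Pow(21, 2), Add(1, Pow(21, 2), Mul(2, 21))))) = Add(2860, Mul(-1, Mul(441, Add(1, 441, 42)))) = Add(2860, Mul(-1, Mul(441, 484))) = Add(2860, Mul(-1, 213444)) = Add(2860, -213444) = -210584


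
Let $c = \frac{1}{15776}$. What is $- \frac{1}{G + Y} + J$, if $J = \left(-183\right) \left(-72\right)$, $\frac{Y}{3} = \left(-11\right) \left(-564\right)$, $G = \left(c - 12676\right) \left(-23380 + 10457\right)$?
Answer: $\frac{34054569719953336}{2584590901637} \approx 13176.0$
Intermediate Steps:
$c = \frac{1}{15776} \approx 6.3387 \cdot 10^{-5}$
$G = \frac{2584297278725}{15776}$ ($G = \left(\frac{1}{15776} - 12676\right) \left(-23380 + 10457\right) = \left(- \frac{199976575}{15776}\right) \left(-12923\right) = \frac{2584297278725}{15776} \approx 1.6381 \cdot 10^{8}$)
$Y = 18612$ ($Y = 3 \left(\left(-11\right) \left(-564\right)\right) = 3 \cdot 6204 = 18612$)
$J = 13176$
$- \frac{1}{G + Y} + J = - \frac{1}{\frac{2584297278725}{15776} + 18612} + 13176 = - \frac{1}{\frac{2584590901637}{15776}} + 13176 = \left(-1\right) \frac{15776}{2584590901637} + 13176 = - \frac{15776}{2584590901637} + 13176 = \frac{34054569719953336}{2584590901637}$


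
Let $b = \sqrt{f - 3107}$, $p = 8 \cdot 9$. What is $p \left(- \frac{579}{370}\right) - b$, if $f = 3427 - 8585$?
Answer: $- \frac{20844}{185} - i \sqrt{8265} \approx -112.67 - 90.912 i$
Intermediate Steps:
$f = -5158$ ($f = 3427 - 8585 = -5158$)
$p = 72$
$b = i \sqrt{8265}$ ($b = \sqrt{-5158 - 3107} = \sqrt{-8265} = i \sqrt{8265} \approx 90.912 i$)
$p \left(- \frac{579}{370}\right) - b = 72 \left(- \frac{579}{370}\right) - i \sqrt{8265} = - \frac{20844}{185} - i \sqrt{8265}$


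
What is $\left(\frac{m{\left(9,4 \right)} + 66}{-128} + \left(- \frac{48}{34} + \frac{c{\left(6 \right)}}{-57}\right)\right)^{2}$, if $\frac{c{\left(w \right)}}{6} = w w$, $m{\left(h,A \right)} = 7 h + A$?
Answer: $\frac{66563484001}{1709326336} \approx 38.941$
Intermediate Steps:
$m{\left(h,A \right)} = A + 7 h$
$c{\left(w \right)} = 6 w^{2}$ ($c{\left(w \right)} = 6 w w = 6 w^{2}$)
$\left(\frac{m{\left(9,4 \right)} + 66}{-128} + \left(- \frac{48}{34} + \frac{c{\left(6 \right)}}{-57}\right)\right)^{2} = \left(\frac{\left(4 + 7 \cdot 9\right) + 66}{-128} + \left(- \frac{48}{34} + \frac{6 \cdot 6^{2}}{-57}\right)\right)^{2} = \left(\left(\left(4 + 63\right) + 66\right) \left(- \frac{1}{128}\right) + \left(\left(-48\right) \frac{1}{34} + 6 \cdot 36 \left(- \frac{1}{57}\right)\right)\right)^{2} = \left(\left(67 + 66\right) \left(- \frac{1}{128}\right) + \left(- \frac{24}{17} + 216 \left(- \frac{1}{57}\right)\right)\right)^{2} = \left(133 \left(- \frac{1}{128}\right) - \frac{1680}{323}\right)^{2} = \left(- \frac{133}{128} - \frac{1680}{323}\right)^{2} = \left(- \frac{257999}{41344}\right)^{2} = \frac{66563484001}{1709326336}$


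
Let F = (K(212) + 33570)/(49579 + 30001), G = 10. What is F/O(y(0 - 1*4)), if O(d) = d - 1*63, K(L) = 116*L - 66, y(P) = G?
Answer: -14524/1054435 ≈ -0.013774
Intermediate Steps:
y(P) = 10
K(L) = -66 + 116*L
O(d) = -63 + d (O(d) = d - 63 = -63 + d)
F = 14524/19895 (F = ((-66 + 116*212) + 33570)/(49579 + 30001) = ((-66 + 24592) + 33570)/79580 = (24526 + 33570)*(1/79580) = 58096*(1/79580) = 14524/19895 ≈ 0.73003)
F/O(y(0 - 1*4)) = 14524/(19895*(-63 + 10)) = (14524/19895)/(-53) = (14524/19895)*(-1/53) = -14524/1054435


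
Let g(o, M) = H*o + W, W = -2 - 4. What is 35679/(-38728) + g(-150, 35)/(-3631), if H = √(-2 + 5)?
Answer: -129318081/140621368 + 150*√3/3631 ≈ -0.84807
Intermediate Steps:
H = √3 ≈ 1.7320
W = -6
g(o, M) = -6 + o*√3 (g(o, M) = √3*o - 6 = o*√3 - 6 = -6 + o*√3)
35679/(-38728) + g(-150, 35)/(-3631) = 35679/(-38728) + (-6 - 150*√3)/(-3631) = 35679*(-1/38728) + (-6 - 150*√3)*(-1/3631) = -35679/38728 + (6/3631 + 150*√3/3631) = -129318081/140621368 + 150*√3/3631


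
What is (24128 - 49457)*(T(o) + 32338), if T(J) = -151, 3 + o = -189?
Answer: -815264523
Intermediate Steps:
o = -192 (o = -3 - 189 = -192)
(24128 - 49457)*(T(o) + 32338) = (24128 - 49457)*(-151 + 32338) = -25329*32187 = -815264523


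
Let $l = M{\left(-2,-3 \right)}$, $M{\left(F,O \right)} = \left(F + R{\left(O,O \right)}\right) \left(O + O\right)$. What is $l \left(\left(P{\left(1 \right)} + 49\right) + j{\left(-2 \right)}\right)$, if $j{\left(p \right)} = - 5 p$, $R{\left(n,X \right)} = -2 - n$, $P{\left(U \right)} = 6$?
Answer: $390$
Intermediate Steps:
$M{\left(F,O \right)} = 2 O \left(-2 + F - O\right)$ ($M{\left(F,O \right)} = \left(F - \left(2 + O\right)\right) \left(O + O\right) = \left(-2 + F - O\right) 2 O = 2 O \left(-2 + F - O\right)$)
$l = 6$ ($l = 2 \left(-3\right) \left(-2 - 2 - -3\right) = 2 \left(-3\right) \left(-2 - 2 + 3\right) = 2 \left(-3\right) \left(-1\right) = 6$)
$l \left(\left(P{\left(1 \right)} + 49\right) + j{\left(-2 \right)}\right) = 6 \left(\left(6 + 49\right) - -10\right) = 6 \left(55 + 10\right) = 6 \cdot 65 = 390$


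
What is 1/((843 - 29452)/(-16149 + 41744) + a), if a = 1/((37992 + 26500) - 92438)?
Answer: -715277870/799532709 ≈ -0.89462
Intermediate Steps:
a = -1/27946 (a = 1/(64492 - 92438) = 1/(-27946) = -1/27946 ≈ -3.5783e-5)
1/((843 - 29452)/(-16149 + 41744) + a) = 1/((843 - 29452)/(-16149 + 41744) - 1/27946) = 1/(-28609/25595 - 1/27946) = 1/(-799532709/715277870) = -715277870/799532709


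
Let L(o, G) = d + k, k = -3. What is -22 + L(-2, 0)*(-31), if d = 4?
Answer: -53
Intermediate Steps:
L(o, G) = 1 (L(o, G) = 4 - 3 = 1)
-22 + L(-2, 0)*(-31) = -22 + 1*(-31) = -22 - 31 = -53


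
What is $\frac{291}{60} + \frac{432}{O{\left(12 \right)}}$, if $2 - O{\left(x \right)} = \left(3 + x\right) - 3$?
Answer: $- \frac{767}{20} \approx -38.35$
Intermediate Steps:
$O{\left(x \right)} = 2 - x$ ($O{\left(x \right)} = 2 - \left(\left(3 + x\right) - 3\right) = 2 - x$)
$\frac{291}{60} + \frac{432}{O{\left(12 \right)}} = \frac{291}{60} + \frac{432}{2 - 12} = 291 \cdot \frac{1}{60} + \frac{432}{2 - 12} = \frac{97}{20} + \frac{432}{-10} = \frac{97}{20} + 432 \left(- \frac{1}{10}\right) = \frac{97}{20} - \frac{216}{5} = - \frac{767}{20}$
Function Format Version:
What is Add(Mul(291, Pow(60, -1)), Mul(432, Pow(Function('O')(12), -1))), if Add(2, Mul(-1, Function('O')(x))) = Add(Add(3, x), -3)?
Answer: Rational(-767, 20) ≈ -38.350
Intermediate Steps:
Function('O')(x) = Add(2, Mul(-1, x)) (Function('O')(x) = Add(2, Mul(-1, Add(Add(3, x), -3))) = Add(2, Mul(-1, x)))
Add(Mul(291, Pow(60, -1)), Mul(432, Pow(Function('O')(12), -1))) = Add(Mul(291, Pow(60, -1)), Mul(432, Pow(Add(2, Mul(-1, 12)), -1))) = Add(Mul(291, Rational(1, 60)), Mul(432, Pow(Add(2, -12), -1))) = Add(Rational(97, 20), Mul(432, Pow(-10, -1))) = Add(Rational(97, 20), Mul(432, Rational(-1, 10))) = Add(Rational(97, 20), Rational(-216, 5)) = Rational(-767, 20)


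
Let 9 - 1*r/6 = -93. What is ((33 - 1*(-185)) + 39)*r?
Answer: 157284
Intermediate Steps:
r = 612 (r = 54 - 6*(-93) = 54 + 558 = 612)
((33 - 1*(-185)) + 39)*r = ((33 - 1*(-185)) + 39)*612 = ((33 + 185) + 39)*612 = (218 + 39)*612 = 257*612 = 157284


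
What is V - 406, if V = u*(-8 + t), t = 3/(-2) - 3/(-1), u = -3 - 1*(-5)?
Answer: -419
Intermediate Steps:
u = 2 (u = -3 + 5 = 2)
t = 3/2 (t = 3*(-½) - 3*(-1) = -3/2 + 3 = 3/2 ≈ 1.5000)
V = -13 (V = 2*(-8 + 3/2) = 2*(-13/2) = -13)
V - 406 = -13 - 406 = -419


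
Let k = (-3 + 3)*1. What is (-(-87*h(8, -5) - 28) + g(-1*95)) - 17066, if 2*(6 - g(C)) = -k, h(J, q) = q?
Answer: -17467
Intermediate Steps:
k = 0 (k = 0*1 = 0)
g(C) = 6 (g(C) = 6 - (-1)*0/2 = 6 - 1/2*0 = 6 + 0 = 6)
(-(-87*h(8, -5) - 28) + g(-1*95)) - 17066 = (-(-87*(-5) - 28) + 6) - 17066 = (-(435 - 28) + 6) - 17066 = (-1*407 + 6) - 17066 = (-407 + 6) - 17066 = -401 - 17066 = -17467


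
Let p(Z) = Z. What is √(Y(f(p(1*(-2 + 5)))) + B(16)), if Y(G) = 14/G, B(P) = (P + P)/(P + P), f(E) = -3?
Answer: I*√33/3 ≈ 1.9149*I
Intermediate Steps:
B(P) = 1 (B(P) = (2*P)/((2*P)) = (2*P)*(1/(2*P)) = 1)
√(Y(f(p(1*(-2 + 5)))) + B(16)) = √(14/(-3) + 1) = √(14*(-⅓) + 1) = √(-14/3 + 1) = √(-11/3) = I*√33/3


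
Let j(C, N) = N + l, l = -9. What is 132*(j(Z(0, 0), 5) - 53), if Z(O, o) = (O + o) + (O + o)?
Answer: -7524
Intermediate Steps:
Z(O, o) = 2*O + 2*o
j(C, N) = -9 + N (j(C, N) = N - 9 = -9 + N)
132*(j(Z(0, 0), 5) - 53) = 132*((-9 + 5) - 53) = 132*(-4 - 53) = 132*(-57) = -7524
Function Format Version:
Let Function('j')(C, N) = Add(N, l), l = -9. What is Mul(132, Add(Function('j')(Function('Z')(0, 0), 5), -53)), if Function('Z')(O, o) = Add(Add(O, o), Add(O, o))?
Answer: -7524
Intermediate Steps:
Function('Z')(O, o) = Add(Mul(2, O), Mul(2, o))
Function('j')(C, N) = Add(-9, N) (Function('j')(C, N) = Add(N, -9) = Add(-9, N))
Mul(132, Add(Function('j')(Function('Z')(0, 0), 5), -53)) = Mul(132, Add(Add(-9, 5), -53)) = Mul(132, Add(-4, -53)) = Mul(132, -57) = -7524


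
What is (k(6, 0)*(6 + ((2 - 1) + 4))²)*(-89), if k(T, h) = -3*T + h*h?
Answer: 193842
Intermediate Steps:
k(T, h) = h² - 3*T (k(T, h) = -3*T + h² = h² - 3*T)
(k(6, 0)*(6 + ((2 - 1) + 4))²)*(-89) = ((0² - 3*6)*(6 + ((2 - 1) + 4))²)*(-89) = ((0 - 18)*(6 + (1 + 4))²)*(-89) = -18*(6 + 5)²*(-89) = -18*11²*(-89) = -18*121*(-89) = -2178*(-89) = 193842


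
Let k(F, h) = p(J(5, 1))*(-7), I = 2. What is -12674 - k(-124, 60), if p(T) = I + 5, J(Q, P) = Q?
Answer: -12625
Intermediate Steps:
p(T) = 7 (p(T) = 2 + 5 = 7)
k(F, h) = -49 (k(F, h) = 7*(-7) = -49)
-12674 - k(-124, 60) = -12674 - 1*(-49) = -12674 + 49 = -12625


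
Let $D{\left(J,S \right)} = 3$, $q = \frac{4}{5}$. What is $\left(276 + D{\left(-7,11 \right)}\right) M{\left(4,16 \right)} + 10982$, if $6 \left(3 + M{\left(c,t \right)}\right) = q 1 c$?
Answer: $\frac{51469}{5} \approx 10294.0$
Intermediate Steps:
$q = \frac{4}{5}$ ($q = 4 \cdot \frac{1}{5} = \frac{4}{5} \approx 0.8$)
$M{\left(c,t \right)} = -3 + \frac{2 c}{15}$ ($M{\left(c,t \right)} = -3 + \frac{\frac{4}{5} \cdot 1 c}{6} = -3 + \frac{\frac{4}{5} c}{6} = -3 + \frac{2 c}{15}$)
$\left(276 + D{\left(-7,11 \right)}\right) M{\left(4,16 \right)} + 10982 = \left(276 + 3\right) \left(-3 + \frac{2}{15} \cdot 4\right) + 10982 = 279 \left(-3 + \frac{8}{15}\right) + 10982 = 279 \left(- \frac{37}{15}\right) + 10982 = - \frac{3441}{5} + 10982 = \frac{51469}{5}$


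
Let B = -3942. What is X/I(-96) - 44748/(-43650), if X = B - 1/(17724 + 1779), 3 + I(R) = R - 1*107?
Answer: 196423803823/9742723650 ≈ 20.161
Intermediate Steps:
I(R) = -110 + R (I(R) = -3 + (R - 1*107) = -3 + (R - 107) = -3 + (-107 + R) = -110 + R)
X = -76880827/19503 (X = -3942 - 1/(17724 + 1779) = -3942 - 1/19503 = -76880827/19503 ≈ -3942.0)
X/I(-96) - 44748/(-43650) = -76880827/(19503*(-110 - 96)) - 44748/(-43650) = -76880827/19503/(-206) - 44748*(-1/43650) = -76880827/19503*(-1/206) + 2486/2425 = 76880827/4017618 + 2486/2425 = 196423803823/9742723650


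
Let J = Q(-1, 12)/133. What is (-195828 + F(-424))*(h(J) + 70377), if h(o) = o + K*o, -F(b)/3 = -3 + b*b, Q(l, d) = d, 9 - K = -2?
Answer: -983026490985/19 ≈ -5.1738e+10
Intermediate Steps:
K = 11 (K = 9 - 1*(-2) = 9 + 2 = 11)
J = 12/133 ≈ 0.090226
F(b) = 9 - 3*b² (F(b) = -3*(-3 + b*b) = -3*(-3 + b²) = 9 - 3*b²)
h(o) = 12*o (h(o) = o + 11*o = 12*o)
(-195828 + F(-424))*(h(J) + 70377) = (-195828 + (9 - 3*(-424)²))*(12*(12/133) + 70377) = (-195828 + (9 - 3*179776))*(144/133 + 70377) = (-195828 + (9 - 539328))*(9360285/133) = (-195828 - 539319)*(9360285/133) = -735147*9360285/133 = -983026490985/19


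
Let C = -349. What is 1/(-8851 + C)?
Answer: -1/9200 ≈ -0.00010870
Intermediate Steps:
1/(-8851 + C) = 1/(-8851 - 349) = 1/(-9200) = -1/9200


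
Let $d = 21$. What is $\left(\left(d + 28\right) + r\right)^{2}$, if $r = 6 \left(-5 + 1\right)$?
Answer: $625$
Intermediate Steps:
$r = -24$ ($r = 6 \left(-4\right) = -24$)
$\left(\left(d + 28\right) + r\right)^{2} = \left(\left(21 + 28\right) - 24\right)^{2} = \left(49 - 24\right)^{2} = 25^{2} = 625$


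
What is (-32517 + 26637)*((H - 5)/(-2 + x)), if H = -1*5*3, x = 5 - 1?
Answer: 58800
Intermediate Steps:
x = 4
H = -15 (H = -5*3 = -15)
(-32517 + 26637)*((H - 5)/(-2 + x)) = (-32517 + 26637)*((-15 - 5)/(-2 + 4)) = -(-117600)/2 = -5880*(-10) = 58800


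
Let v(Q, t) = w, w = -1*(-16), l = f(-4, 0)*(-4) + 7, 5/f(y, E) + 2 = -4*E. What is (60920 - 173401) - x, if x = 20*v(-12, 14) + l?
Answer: -112818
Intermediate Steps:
f(y, E) = 5/(-2 - 4*E)
l = 17 (l = -5/(2 + 4*0)*(-4) + 7 = -5/(2 + 0)*(-4) + 7 = -5/2*(-4) + 7 = 10 + 7 = 17)
w = 16
v(Q, t) = 16
x = 337 (x = 20*16 + 17 = 320 + 17 = 337)
(60920 - 173401) - x = (60920 - 173401) - 1*337 = -112481 - 337 = -112818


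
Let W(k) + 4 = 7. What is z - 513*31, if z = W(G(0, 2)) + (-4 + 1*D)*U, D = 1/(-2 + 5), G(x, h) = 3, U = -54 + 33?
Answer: -15823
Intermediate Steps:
U = -21
W(k) = 3 (W(k) = -4 + 7 = 3)
D = 1/3 ≈ 0.33333
z = 80 (z = 3 + (-4 + 1*(1/3))*(-21) = 3 + (-4 + 1/3)*(-21) = 3 - 11/3*(-21) = 3 + 77 = 80)
z - 513*31 = 80 - 513*31 = 80 - 1*15903 = 80 - 15903 = -15823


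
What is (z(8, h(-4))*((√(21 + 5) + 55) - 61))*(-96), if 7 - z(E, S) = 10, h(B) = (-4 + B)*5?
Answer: -1728 + 288*√26 ≈ -259.48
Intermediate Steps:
h(B) = -20 + 5*B
z(E, S) = -3 (z(E, S) = 7 - 1*10 = 7 - 10 = -3)
(z(8, h(-4))*((√(21 + 5) + 55) - 61))*(-96) = -3*((√(21 + 5) + 55) - 61)*(-96) = -3*((√26 + 55) - 61)*(-96) = -3*((55 + √26) - 61)*(-96) = -3*(-6 + √26)*(-96) = (18 - 3*√26)*(-96) = -1728 + 288*√26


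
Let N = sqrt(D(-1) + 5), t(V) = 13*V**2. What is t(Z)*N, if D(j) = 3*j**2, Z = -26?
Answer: 17576*sqrt(2) ≈ 24856.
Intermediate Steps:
N = 2*sqrt(2) (N = sqrt(3*(-1)**2 + 5) = sqrt(3*1 + 5) = sqrt(3 + 5) = sqrt(8) = 2*sqrt(2) ≈ 2.8284)
t(Z)*N = (13*(-26)**2)*(2*sqrt(2)) = (13*676)*(2*sqrt(2)) = 8788*(2*sqrt(2)) = 17576*sqrt(2)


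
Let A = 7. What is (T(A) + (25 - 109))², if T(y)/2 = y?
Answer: 4900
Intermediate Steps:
T(y) = 2*y
(T(A) + (25 - 109))² = (2*7 + (25 - 109))² = (14 - 84)² = (-70)² = 4900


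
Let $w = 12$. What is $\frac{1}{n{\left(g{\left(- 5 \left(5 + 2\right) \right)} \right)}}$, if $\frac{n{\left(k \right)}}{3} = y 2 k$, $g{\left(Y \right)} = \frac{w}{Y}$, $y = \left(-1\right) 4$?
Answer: $\frac{35}{288} \approx 0.12153$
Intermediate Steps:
$y = -4$
$g{\left(Y \right)} = \frac{12}{Y}$
$n{\left(k \right)} = - 24 k$ ($n{\left(k \right)} = 3 \left(-4\right) 2 k = 3 \left(- 8 k\right) = - 24 k$)
$\frac{1}{n{\left(g{\left(- 5 \left(5 + 2\right) \right)} \right)}} = \frac{1}{\left(-24\right) \frac{12}{\left(-5\right) \left(5 + 2\right)}} = \frac{1}{\left(-24\right) \frac{12}{\left(-5\right) 7}} = \frac{1}{\left(-24\right) \frac{12}{-35}} = \frac{1}{\left(-24\right) 12 \left(- \frac{1}{35}\right)} = \frac{1}{\left(-24\right) \left(- \frac{12}{35}\right)} = \frac{1}{\frac{288}{35}} = \frac{35}{288}$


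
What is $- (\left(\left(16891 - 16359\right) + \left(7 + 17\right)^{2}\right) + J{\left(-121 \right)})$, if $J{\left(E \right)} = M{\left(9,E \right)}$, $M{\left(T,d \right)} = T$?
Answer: $-1117$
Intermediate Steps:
$J{\left(E \right)} = 9$
$- (\left(\left(16891 - 16359\right) + \left(7 + 17\right)^{2}\right) + J{\left(-121 \right)}) = - (\left(\left(16891 - 16359\right) + \left(7 + 17\right)^{2}\right) + 9) = - (\left(\left(16891 - 16359\right) + 24^{2}\right) + 9) = - (\left(532 + 576\right) + 9) = - (1108 + 9) = \left(-1\right) 1117 = -1117$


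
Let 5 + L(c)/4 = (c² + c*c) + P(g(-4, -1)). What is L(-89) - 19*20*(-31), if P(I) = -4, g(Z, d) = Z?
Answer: 75112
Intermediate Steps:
L(c) = -36 + 8*c² (L(c) = -20 + 4*((c² + c*c) - 4) = -20 + 4*((c² + c²) - 4) = -20 + 4*(2*c² - 4) = -20 + 4*(-4 + 2*c²) = -20 + (-16 + 8*c²) = -36 + 8*c²)
L(-89) - 19*20*(-31) = (-36 + 8*(-89)²) - 19*20*(-31) = (-36 + 8*7921) - 380*(-31) = (-36 + 63368) + 11780 = 63332 + 11780 = 75112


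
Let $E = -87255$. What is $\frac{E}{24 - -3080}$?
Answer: $- \frac{87255}{3104} \approx -28.111$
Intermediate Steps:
$\frac{E}{24 - -3080} = - \frac{87255}{24 - -3080} = - \frac{87255}{24 + 3080} = - \frac{87255}{3104}$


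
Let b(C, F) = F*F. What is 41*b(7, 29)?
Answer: 34481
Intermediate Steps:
b(C, F) = F²
41*b(7, 29) = 41*29² = 41*841 = 34481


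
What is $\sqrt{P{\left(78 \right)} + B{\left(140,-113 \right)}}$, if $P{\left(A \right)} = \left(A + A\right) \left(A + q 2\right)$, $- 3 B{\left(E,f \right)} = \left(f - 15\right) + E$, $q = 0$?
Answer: $2 \sqrt{3041} \approx 110.29$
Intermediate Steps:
$B{\left(E,f \right)} = 5 - \frac{E}{3} - \frac{f}{3}$ ($B{\left(E,f \right)} = - \frac{\left(f - 15\right) + E}{3} = - \frac{\left(-15 + f\right) + E}{3} = - \frac{-15 + E + f}{3} = 5 - \frac{E}{3} - \frac{f}{3}$)
$P{\left(A \right)} = 2 A^{2}$ ($P{\left(A \right)} = \left(A + A\right) \left(A + 0 \cdot 2\right) = 2 A \left(A + 0\right) = 2 A A = 2 A^{2}$)
$\sqrt{P{\left(78 \right)} + B{\left(140,-113 \right)}} = \sqrt{2 \cdot 78^{2} - 4} = \sqrt{2 \cdot 6084 + \left(5 - \frac{140}{3} + \frac{113}{3}\right)} = \sqrt{12168 - 4} = \sqrt{12164} = 2 \sqrt{3041}$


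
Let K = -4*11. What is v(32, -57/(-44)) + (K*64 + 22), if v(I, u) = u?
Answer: -122879/44 ≈ -2792.7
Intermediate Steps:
K = -44
v(32, -57/(-44)) + (K*64 + 22) = -57/(-44) + (-44*64 + 22) = -57*(-1/44) + (-2816 + 22) = 57/44 - 2794 = -122879/44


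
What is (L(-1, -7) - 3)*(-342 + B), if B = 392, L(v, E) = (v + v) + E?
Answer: -600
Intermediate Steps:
L(v, E) = E + 2*v (L(v, E) = 2*v + E = E + 2*v)
(L(-1, -7) - 3)*(-342 + B) = ((-7 + 2*(-1)) - 3)*(-342 + 392) = ((-7 - 2) - 3)*50 = (-9 - 3)*50 = -12*50 = -600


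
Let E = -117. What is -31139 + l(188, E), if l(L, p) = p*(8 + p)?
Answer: -18386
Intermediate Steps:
-31139 + l(188, E) = -31139 - 117*(8 - 117) = -31139 - 117*(-109) = -31139 + 12753 = -18386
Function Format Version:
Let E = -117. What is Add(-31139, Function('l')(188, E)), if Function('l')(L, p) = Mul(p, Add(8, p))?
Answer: -18386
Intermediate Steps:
Add(-31139, Function('l')(188, E)) = Add(-31139, Mul(-117, Add(8, -117))) = Add(-31139, Mul(-117, -109)) = Add(-31139, 12753) = -18386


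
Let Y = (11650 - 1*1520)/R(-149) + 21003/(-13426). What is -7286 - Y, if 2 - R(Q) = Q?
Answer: -14903931163/2027326 ≈ -7351.5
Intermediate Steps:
R(Q) = 2 - Q
Y = 132833927/2027326 (Y = (11650 - 1*1520)/(2 - 1*(-149)) + 21003/(-13426) = (11650 - 1520)/(2 + 149) + 21003*(-1/13426) = 10130/151 - 21003/13426 = 132833927/2027326 ≈ 65.522)
-7286 - Y = -7286 - 1*132833927/2027326 = -7286 - 132833927/2027326 = -14903931163/2027326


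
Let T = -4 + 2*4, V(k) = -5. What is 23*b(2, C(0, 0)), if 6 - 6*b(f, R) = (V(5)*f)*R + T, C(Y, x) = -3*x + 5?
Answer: 598/3 ≈ 199.33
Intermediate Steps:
C(Y, x) = 5 - 3*x
T = 4 (T = -4 + 8 = 4)
b(f, R) = 1/3 + 5*R*f/6 (b(f, R) = 1 - ((-5*f)*R + 4)/6 = 1 - (-5*R*f + 4)/6 = 1 - (4 - 5*R*f)/6 = 1 + (-2/3 + 5*R*f/6) = 1/3 + 5*R*f/6)
23*b(2, C(0, 0)) = 23*(1/3 + (5/6)*(5 - 3*0)*2) = 23*(1/3 + (5/6)*(5 + 0)*2) = 23*(1/3 + (5/6)*5*2) = 23*(1/3 + 25/3) = 23*(26/3) = 598/3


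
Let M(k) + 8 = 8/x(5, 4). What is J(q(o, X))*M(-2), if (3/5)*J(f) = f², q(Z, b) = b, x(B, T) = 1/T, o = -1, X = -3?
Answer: 360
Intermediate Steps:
M(k) = 24 (M(k) = -8 + 8/(1/4) = -8 + 8/(¼) = -8 + 8*4 = -8 + 32 = 24)
J(f) = 5*f²/3
J(q(o, X))*M(-2) = ((5/3)*(-3)²)*24 = ((5/3)*9)*24 = 15*24 = 360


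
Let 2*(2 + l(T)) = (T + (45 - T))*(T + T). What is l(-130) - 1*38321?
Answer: -44173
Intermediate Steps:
l(T) = -2 + 45*T (l(T) = -2 + ((T + (45 - T))*(T + T))/2 = -2 + (45*(2*T))/2 = -2 + (90*T)/2 = -2 + 45*T)
l(-130) - 1*38321 = (-2 + 45*(-130)) - 1*38321 = (-2 - 5850) - 38321 = -5852 - 38321 = -44173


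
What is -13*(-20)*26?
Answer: 6760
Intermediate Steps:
-13*(-20)*26 = 260*26 = 6760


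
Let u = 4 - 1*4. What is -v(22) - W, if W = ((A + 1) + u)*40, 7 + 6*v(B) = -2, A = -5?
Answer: 323/2 ≈ 161.50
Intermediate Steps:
v(B) = -3/2 (v(B) = -7/6 + (⅙)*(-2) = -7/6 - ⅓ = -3/2)
u = 0 (u = 4 - 4 = 0)
W = -160 (W = ((-5 + 1) + 0)*40 = (-4 + 0)*40 = -4*40 = -160)
-v(22) - W = -1*(-3/2) - 1*(-160) = 3/2 + 160 = 323/2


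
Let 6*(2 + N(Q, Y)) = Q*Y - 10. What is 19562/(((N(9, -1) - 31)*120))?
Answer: -9781/2170 ≈ -4.5074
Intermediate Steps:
N(Q, Y) = -11/3 + Q*Y/6 (N(Q, Y) = -2 + (Q*Y - 10)/6 = -2 + (-10 + Q*Y)/6 = -2 + (-5/3 + Q*Y/6) = -11/3 + Q*Y/6)
19562/(((N(9, -1) - 31)*120)) = 19562/((((-11/3 + (1/6)*9*(-1)) - 31)*120)) = 19562/((((-11/3 - 3/2) - 31)*120)) = 19562/(((-31/6 - 31)*120)) = 19562/((-217/6*120)) = 19562/(-4340) = 19562*(-1/4340) = -9781/2170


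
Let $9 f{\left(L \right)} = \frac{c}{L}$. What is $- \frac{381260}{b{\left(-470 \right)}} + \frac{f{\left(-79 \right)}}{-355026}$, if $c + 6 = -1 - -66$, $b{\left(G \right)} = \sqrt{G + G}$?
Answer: $\frac{59}{252423486} + \frac{38126 i \sqrt{235}}{47} \approx 2.3373 \cdot 10^{-7} + 12435.0 i$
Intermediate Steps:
$b{\left(G \right)} = \sqrt{2} \sqrt{G}$ ($b{\left(G \right)} = \sqrt{2 G} = \sqrt{2} \sqrt{G}$)
$c = 59$ ($c = -6 - -65 = -6 + \left(-1 + 66\right) = -6 + 65 = 59$)
$f{\left(L \right)} = \frac{59}{9 L}$ ($f{\left(L \right)} = \frac{59 \frac{1}{L}}{9} = \frac{59}{9 L}$)
$- \frac{381260}{b{\left(-470 \right)}} + \frac{f{\left(-79 \right)}}{-355026} = - \frac{381260}{\sqrt{2} \sqrt{-470}} + \frac{\frac{59}{9} \frac{1}{-79}}{-355026} = - \frac{381260}{\sqrt{2} i \sqrt{470}} + \frac{59}{9} \left(- \frac{1}{79}\right) \left(- \frac{1}{355026}\right) = - \frac{381260}{2 i \sqrt{235}} - - \frac{59}{252423486} = - 381260 \left(- \frac{i \sqrt{235}}{470}\right) + \frac{59}{252423486} = \frac{38126 i \sqrt{235}}{47} + \frac{59}{252423486} = \frac{59}{252423486} + \frac{38126 i \sqrt{235}}{47}$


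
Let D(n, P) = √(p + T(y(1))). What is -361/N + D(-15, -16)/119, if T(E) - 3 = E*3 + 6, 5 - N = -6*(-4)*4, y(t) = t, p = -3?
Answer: 6176/1547 ≈ 3.9922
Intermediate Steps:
N = -91 (N = 5 - (-6*(-4))*4 = 5 - 24*4 = 5 - 1*96 = 5 - 96 = -91)
T(E) = 9 + 3*E (T(E) = 3 + (E*3 + 6) = 3 + (3*E + 6) = 3 + (6 + 3*E) = 9 + 3*E)
D(n, P) = 3 (D(n, P) = √(-3 + (9 + 3*1)) = √(-3 + (9 + 3)) = √(-3 + 12) = √9 = 3)
-361/N + D(-15, -16)/119 = -361/(-91) + 3/119 = -361*(-1/91) + 3*(1/119) = 361/91 + 3/119 = 6176/1547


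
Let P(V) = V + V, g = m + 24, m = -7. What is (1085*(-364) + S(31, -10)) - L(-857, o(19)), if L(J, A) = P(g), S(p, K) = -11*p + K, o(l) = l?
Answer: -395325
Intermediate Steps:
S(p, K) = K - 11*p
g = 17 (g = -7 + 24 = 17)
P(V) = 2*V
L(J, A) = 34 (L(J, A) = 2*17 = 34)
(1085*(-364) + S(31, -10)) - L(-857, o(19)) = (1085*(-364) + (-10 - 11*31)) - 1*34 = (-394940 + (-10 - 341)) - 34 = (-394940 - 351) - 34 = -395291 - 34 = -395325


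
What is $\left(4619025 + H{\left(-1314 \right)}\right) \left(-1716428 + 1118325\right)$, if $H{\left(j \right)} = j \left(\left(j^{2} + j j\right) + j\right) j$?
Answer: $-3564695893401904239$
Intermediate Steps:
$H{\left(j \right)} = j^{2} \left(j + 2 j^{2}\right)$ ($H{\left(j \right)} = j \left(\left(j^{2} + j^{2}\right) + j\right) j = j \left(2 j^{2} + j\right) j = j \left(j + 2 j^{2}\right) j = j^{2} \left(j + 2 j^{2}\right)$)
$\left(4619025 + H{\left(-1314 \right)}\right) \left(-1716428 + 1118325\right) = \left(4619025 + \left(-1314\right)^{3} \left(1 + 2 \left(-1314\right)\right)\right) \left(-1716428 + 1118325\right) = \left(4619025 - 2268747144 \left(1 - 2628\right)\right) \left(-598103\right) = \left(4619025 - -5959998747288\right) \left(-598103\right) = \left(4619025 + 5959998747288\right) \left(-598103\right) = 5960003366313 \left(-598103\right) = -3564695893401904239$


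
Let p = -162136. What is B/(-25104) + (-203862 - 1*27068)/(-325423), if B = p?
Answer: 1045715183/145882482 ≈ 7.1682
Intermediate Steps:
B = -162136
B/(-25104) + (-203862 - 1*27068)/(-325423) = -162136/(-25104) + (-203862 - 1*27068)/(-325423) = -162136*(-1/25104) + (-203862 - 27068)*(-1/325423) = 20267/3138 - 230930*(-1/325423) = 20267/3138 + 32990/46489 = 1045715183/145882482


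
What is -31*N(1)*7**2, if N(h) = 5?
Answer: -7595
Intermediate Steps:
-31*N(1)*7**2 = -31*5*7**2 = -155*49 = -7595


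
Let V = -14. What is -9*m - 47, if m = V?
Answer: 79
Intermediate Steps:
m = -14
-9*m - 47 = -9*(-14) - 47 = 126 - 47 = 79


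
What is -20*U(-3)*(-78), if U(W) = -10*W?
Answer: 46800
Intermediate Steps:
-20*U(-3)*(-78) = -(-200)*(-3)*(-78) = -20*30*(-78) = -600*(-78) = 46800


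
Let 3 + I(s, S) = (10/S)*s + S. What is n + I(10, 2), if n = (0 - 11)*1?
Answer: 38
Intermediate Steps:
I(s, S) = -3 + S + 10*s/S (I(s, S) = -3 + ((10/S)*s + S) = -3 + (10*s/S + S) = -3 + (S + 10*s/S) = -3 + S + 10*s/S)
n = -11 (n = -11*1 = -11)
n + I(10, 2) = -11 + (-3 + 2 + 10*10/2) = -11 + (-3 + 2 + 10*10*(½)) = -11 + (-3 + 2 + 50) = -11 + 49 = 38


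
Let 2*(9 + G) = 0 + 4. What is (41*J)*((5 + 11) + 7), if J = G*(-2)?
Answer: 13202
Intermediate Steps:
G = -7 (G = -9 + (0 + 4)/2 = -9 + (1/2)*4 = -9 + 2 = -7)
J = 14 (J = -7*(-2) = 14)
(41*J)*((5 + 11) + 7) = (41*14)*((5 + 11) + 7) = 574*(16 + 7) = 574*23 = 13202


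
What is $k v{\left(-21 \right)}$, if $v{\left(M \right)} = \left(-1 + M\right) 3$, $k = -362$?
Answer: $23892$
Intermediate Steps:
$v{\left(M \right)} = -3 + 3 M$
$k v{\left(-21 \right)} = - 362 \left(-3 + 3 \left(-21\right)\right) = - 362 \left(-3 - 63\right) = \left(-362\right) \left(-66\right) = 23892$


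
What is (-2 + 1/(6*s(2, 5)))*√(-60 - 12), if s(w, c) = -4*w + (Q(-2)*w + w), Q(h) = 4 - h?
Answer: -71*I*√2/6 ≈ -16.735*I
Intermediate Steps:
s(w, c) = 3*w (s(w, c) = -4*w + ((4 - 1*(-2))*w + w) = -4*w + ((4 + 2)*w + w) = -4*w + (6*w + w) = -4*w + 7*w = 3*w)
(-2 + 1/(6*s(2, 5)))*√(-60 - 12) = (-2 + 1/(6*(3*2)))*√(-60 - 12) = (-2 + 1/(6*6))*√(-72) = (-2 + 1/36)*(6*I*√2) = -71*I*√2/6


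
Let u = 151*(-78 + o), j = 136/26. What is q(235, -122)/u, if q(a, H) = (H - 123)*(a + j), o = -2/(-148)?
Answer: 56619990/11328473 ≈ 4.9980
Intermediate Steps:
j = 68/13 (j = 136*(1/26) = 68/13 ≈ 5.2308)
o = 1/74 (o = -2*(-1/148) = 1/74 ≈ 0.013514)
q(a, H) = (-123 + H)*(68/13 + a) (q(a, H) = (H - 123)*(a + 68/13) = (-123 + H)*(68/13 + a))
u = -871421/74 (u = 151*(-78 + 1/74) = 151*(-5771/74) = -871421/74 ≈ -11776.)
q(235, -122)/u = (-8364/13 - 123*235 + (68/13)*(-122) - 122*235)/(-871421/74) = (-8364/13 - 28905 - 8296/13 - 28670)*(-74/871421) = -765135/13*(-74/871421) = 56619990/11328473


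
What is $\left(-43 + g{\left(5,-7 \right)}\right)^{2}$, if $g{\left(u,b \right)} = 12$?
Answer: $961$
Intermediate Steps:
$\left(-43 + g{\left(5,-7 \right)}\right)^{2} = \left(-43 + 12\right)^{2} = \left(-31\right)^{2} = 961$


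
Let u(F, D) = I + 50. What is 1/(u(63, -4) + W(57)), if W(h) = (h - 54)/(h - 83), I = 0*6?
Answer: 26/1297 ≈ 0.020046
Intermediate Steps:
I = 0
W(h) = (-54 + h)/(-83 + h)
u(F, D) = 50 (u(F, D) = 0 + 50 = 50)
1/(u(63, -4) + W(57)) = 1/(50 + (-54 + 57)/(-83 + 57)) = 1/(50 + 3/(-26)) = 1/(50 - 1/26*3) = 1/(50 - 3/26) = 1/(1297/26) = 26/1297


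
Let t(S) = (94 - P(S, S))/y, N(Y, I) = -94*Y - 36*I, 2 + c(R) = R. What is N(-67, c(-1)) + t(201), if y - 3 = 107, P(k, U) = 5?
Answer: 704749/110 ≈ 6406.8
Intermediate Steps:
c(R) = -2 + R
y = 110 (y = 3 + 107 = 110)
t(S) = 89/110 (t(S) = (94 - 1*5)/110 = (94 - 5)*(1/110) = 89*(1/110) = 89/110)
N(-67, c(-1)) + t(201) = (-94*(-67) - 36*(-2 - 1)) + 89/110 = (6298 - 36*(-3)) + 89/110 = (6298 + 108) + 89/110 = 6406 + 89/110 = 704749/110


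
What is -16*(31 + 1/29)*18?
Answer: -259200/29 ≈ -8937.9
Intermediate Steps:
-16*(31 + 1/29)*18 = -16*900/29*18 = -14400/29*18 = -259200/29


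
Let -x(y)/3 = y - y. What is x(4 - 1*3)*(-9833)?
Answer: 0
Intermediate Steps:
x(y) = 0 (x(y) = -3*(y - y) = -3*0 = 0)
x(4 - 1*3)*(-9833) = 0*(-9833) = 0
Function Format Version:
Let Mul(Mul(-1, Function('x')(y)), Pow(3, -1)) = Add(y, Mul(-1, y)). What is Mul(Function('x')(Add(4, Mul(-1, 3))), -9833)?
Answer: 0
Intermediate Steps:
Function('x')(y) = 0 (Function('x')(y) = Mul(-3, Add(y, Mul(-1, y))) = Mul(-3, 0) = 0)
Mul(Function('x')(Add(4, Mul(-1, 3))), -9833) = Mul(0, -9833) = 0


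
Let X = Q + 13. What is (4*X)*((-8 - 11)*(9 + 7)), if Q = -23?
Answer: 12160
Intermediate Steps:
X = -10 (X = -23 + 13 = -10)
(4*X)*((-8 - 11)*(9 + 7)) = (4*(-10))*((-8 - 11)*(9 + 7)) = -(-760)*16 = -40*(-304) = 12160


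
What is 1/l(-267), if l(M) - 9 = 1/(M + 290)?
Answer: 23/208 ≈ 0.11058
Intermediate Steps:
l(M) = 9 + 1/(290 + M) (l(M) = 9 + 1/(M + 290) = 9 + 1/(290 + M))
1/l(-267) = 1/((2611 + 9*(-267))/(290 - 267)) = 1/((2611 - 2403)/23) = 1/((1/23)*208) = 1/(208/23) = 23/208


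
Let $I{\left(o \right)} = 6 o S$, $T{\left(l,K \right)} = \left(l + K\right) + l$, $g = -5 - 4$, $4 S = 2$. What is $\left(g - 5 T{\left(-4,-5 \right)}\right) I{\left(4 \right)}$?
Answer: $672$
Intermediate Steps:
$S = \frac{1}{2}$ ($S = \frac{1}{4} \cdot 2 = \frac{1}{2} \approx 0.5$)
$g = -9$ ($g = -5 - 4 = -9$)
$T{\left(l,K \right)} = K + 2 l$ ($T{\left(l,K \right)} = \left(K + l\right) + l = K + 2 l$)
$I{\left(o \right)} = 3 o$ ($I{\left(o \right)} = 6 o \frac{1}{2} = 3 o$)
$\left(g - 5 T{\left(-4,-5 \right)}\right) I{\left(4 \right)} = \left(-9 - 5 \left(-5 + 2 \left(-4\right)\right)\right) 3 \cdot 4 = \left(-9 - 5 \left(-5 - 8\right)\right) 12 = \left(-9 - -65\right) 12 = \left(-9 + 65\right) 12 = 56 \cdot 12 = 672$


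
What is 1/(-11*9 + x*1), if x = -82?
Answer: -1/181 ≈ -0.0055249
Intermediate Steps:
1/(-11*9 + x*1) = 1/(-11*9 - 82*1) = 1/(-99 - 82) = 1/(-181) = -1/181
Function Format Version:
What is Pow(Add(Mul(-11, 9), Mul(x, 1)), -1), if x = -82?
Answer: Rational(-1, 181) ≈ -0.0055249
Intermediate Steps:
Pow(Add(Mul(-11, 9), Mul(x, 1)), -1) = Pow(Add(Mul(-11, 9), Mul(-82, 1)), -1) = Pow(Add(-99, -82), -1) = Pow(-181, -1) = Rational(-1, 181)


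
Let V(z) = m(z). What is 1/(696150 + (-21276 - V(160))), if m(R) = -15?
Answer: 1/674889 ≈ 1.4817e-6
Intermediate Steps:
V(z) = -15
1/(696150 + (-21276 - V(160))) = 1/(696150 + (-21276 - 1*(-15))) = 1/(696150 + (-21276 + 15)) = 1/(696150 - 21261) = 1/674889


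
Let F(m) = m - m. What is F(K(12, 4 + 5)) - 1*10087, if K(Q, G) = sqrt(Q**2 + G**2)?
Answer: -10087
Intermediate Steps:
K(Q, G) = sqrt(G**2 + Q**2)
F(m) = 0
F(K(12, 4 + 5)) - 1*10087 = 0 - 1*10087 = 0 - 10087 = -10087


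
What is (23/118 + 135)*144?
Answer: 1148616/59 ≈ 19468.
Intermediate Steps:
(23/118 + 135)*144 = (15953/118)*144 = 1148616/59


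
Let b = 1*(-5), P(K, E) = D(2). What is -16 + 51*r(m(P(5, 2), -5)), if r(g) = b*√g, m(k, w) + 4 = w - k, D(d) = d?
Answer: -16 - 255*I*√11 ≈ -16.0 - 845.74*I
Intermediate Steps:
P(K, E) = 2
m(k, w) = -4 + w - k (m(k, w) = -4 + (w - k) = -4 + w - k)
b = -5
r(g) = -5*√g
-16 + 51*r(m(P(5, 2), -5)) = -16 + 51*(-5*√(-4 - 5 - 1*2)) = -16 + 51*(-5*√(-4 - 5 - 2)) = -16 + 51*(-5*I*√11) = -16 - 255*I*√11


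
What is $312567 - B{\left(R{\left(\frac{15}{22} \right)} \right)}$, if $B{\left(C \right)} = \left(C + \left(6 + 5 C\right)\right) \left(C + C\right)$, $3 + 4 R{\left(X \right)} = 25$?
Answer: $312138$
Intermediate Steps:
$R{\left(X \right)} = \frac{11}{2}$ ($R{\left(X \right)} = - \frac{3}{4} + \frac{1}{4} \cdot 25 = - \frac{3}{4} + \frac{25}{4} = \frac{11}{2}$)
$B{\left(C \right)} = 2 C \left(6 + 6 C\right)$ ($B{\left(C \right)} = \left(6 + 6 C\right) 2 C = 2 C \left(6 + 6 C\right)$)
$312567 - B{\left(R{\left(\frac{15}{22} \right)} \right)} = 312567 - 12 \cdot \frac{11}{2} \left(1 + \frac{11}{2}\right) = 312567 - 12 \cdot \frac{11}{2} \cdot \frac{13}{2} = 312567 - 429 = 312138$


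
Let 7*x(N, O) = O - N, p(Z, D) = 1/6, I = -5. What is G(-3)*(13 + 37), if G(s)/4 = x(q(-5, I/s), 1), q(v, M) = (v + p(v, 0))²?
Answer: -5750/9 ≈ -638.89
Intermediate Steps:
p(Z, D) = ⅙ (p(Z, D) = 1*(⅙) = ⅙)
q(v, M) = (⅙ + v)² (q(v, M) = (v + ⅙)² = (⅙ + v)²)
x(N, O) = -N/7 + O/7 (x(N, O) = (O - N)/7 = -N/7 + O/7)
G(s) = -115/9 (G(s) = 4*(-(1 + 6*(-5))²/252 + (⅐)*1) = 4*(-(1 - 30)²/252 + ⅐) = 4*(-(-29)²/252 + ⅐) = 4*(-841/252 + ⅐) = 4*(-115/36) = -115/9)
G(-3)*(13 + 37) = -115*(13 + 37)/9 = -115/9*50 = -5750/9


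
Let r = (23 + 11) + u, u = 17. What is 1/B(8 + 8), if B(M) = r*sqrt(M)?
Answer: 1/204 ≈ 0.0049020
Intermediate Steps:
r = 51 (r = (23 + 11) + 17 = 34 + 17 = 51)
B(M) = 51*sqrt(M)
1/B(8 + 8) = 1/(51*sqrt(8 + 8)) = 1/(51*sqrt(16)) = 1/(51*4) = 1/204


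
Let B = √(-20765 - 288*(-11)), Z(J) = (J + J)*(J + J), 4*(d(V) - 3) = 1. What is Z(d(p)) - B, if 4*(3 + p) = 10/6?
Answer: 169/4 - I*√17597 ≈ 42.25 - 132.65*I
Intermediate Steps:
p = -31/12 (p = -3 + (10/6)/4 = -3 + (10*(⅙))/4 = -3 + (¼)*(5/3) = -3 + 5/12 = -31/12 ≈ -2.5833)
d(V) = 13/4 (d(V) = 3 + (¼)*1 = 3 + ¼ = 13/4)
Z(J) = 4*J² (Z(J) = (2*J)*(2*J) = 4*J²)
B = I*√17597 (B = √(-20765 + 3168) = √(-17597) = I*√17597 ≈ 132.65*I)
Z(d(p)) - B = 4*(13/4)² - I*√17597 = 4*(169/16) - I*√17597 = 169/4 - I*√17597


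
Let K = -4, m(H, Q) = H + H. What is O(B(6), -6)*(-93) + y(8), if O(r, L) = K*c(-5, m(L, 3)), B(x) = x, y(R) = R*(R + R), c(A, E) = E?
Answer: -4336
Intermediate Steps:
m(H, Q) = 2*H
y(R) = 2*R² (y(R) = R*(2*R) = 2*R²)
O(r, L) = -8*L
O(B(6), -6)*(-93) + y(8) = -8*(-6)*(-93) + 2*8² = 48*(-93) + 2*64 = -4464 + 128 = -4336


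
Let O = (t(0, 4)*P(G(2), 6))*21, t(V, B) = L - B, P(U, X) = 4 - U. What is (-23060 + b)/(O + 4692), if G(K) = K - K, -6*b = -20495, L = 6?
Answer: -23573/5832 ≈ -4.0420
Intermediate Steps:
b = 20495/6 (b = -⅙*(-20495) = 20495/6 ≈ 3415.8)
G(K) = 0
t(V, B) = 6 - B
O = 168 (O = ((6 - 1*4)*(4 - 1*0))*21 = ((6 - 4)*(4 + 0))*21 = (2*4)*21 = 8*21 = 168)
(-23060 + b)/(O + 4692) = (-23060 + 20495/6)/(168 + 4692) = -117865/6/4860 = -117865/6*1/4860 = -23573/5832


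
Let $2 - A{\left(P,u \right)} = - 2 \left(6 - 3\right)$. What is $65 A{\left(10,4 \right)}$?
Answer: $520$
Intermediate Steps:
$A{\left(P,u \right)} = 8$ ($A{\left(P,u \right)} = 2 - - 2 \left(6 - 3\right) = 2 - \left(-2\right) 3 = 2 - -6 = 2 + 6 = 8$)
$65 A{\left(10,4 \right)} = 65 \cdot 8 = 520$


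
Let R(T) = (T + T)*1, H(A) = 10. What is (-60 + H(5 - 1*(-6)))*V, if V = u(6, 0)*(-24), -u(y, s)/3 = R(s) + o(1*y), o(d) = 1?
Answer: -3600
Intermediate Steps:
R(T) = 2*T (R(T) = (2*T)*1 = 2*T)
u(y, s) = -3 - 6*s (u(y, s) = -3*(2*s + 1) = -3*(1 + 2*s) = -3 - 6*s)
V = 72 (V = (-3 - 6*0)*(-24) = (-3 + 0)*(-24) = -3*(-24) = 72)
(-60 + H(5 - 1*(-6)))*V = (-60 + 10)*72 = -50*72 = -3600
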